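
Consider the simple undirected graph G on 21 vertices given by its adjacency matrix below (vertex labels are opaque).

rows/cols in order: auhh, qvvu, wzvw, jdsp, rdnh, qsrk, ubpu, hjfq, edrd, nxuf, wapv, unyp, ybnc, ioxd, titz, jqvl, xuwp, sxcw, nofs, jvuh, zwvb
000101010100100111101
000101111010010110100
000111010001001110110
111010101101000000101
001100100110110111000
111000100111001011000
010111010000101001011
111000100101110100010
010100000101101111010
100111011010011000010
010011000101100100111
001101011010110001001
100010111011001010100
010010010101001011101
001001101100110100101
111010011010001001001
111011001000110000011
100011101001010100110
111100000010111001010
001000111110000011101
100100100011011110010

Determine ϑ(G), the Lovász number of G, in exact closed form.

Vertex ioxd has 10 neighbors: qvvu, rdnh, hjfq, nxuf, unyp, titz, xuwp, sxcw, nofs, zwvb.
N(qvvu) = {jdsp, qsrk, ubpu, hjfq, edrd, wapv, ioxd, jqvl, xuwp, nofs}, |N(qvvu)| = 10.
Vertex jvuh has 10 neighbors: wzvw, ubpu, hjfq, edrd, nxuf, wapv, xuwp, sxcw, nofs, zwvb.
N(jdsp) = {auhh, qvvu, wzvw, rdnh, ubpu, edrd, nxuf, unyp, nofs, zwvb}, |N(jdsp)| = 10.
Every vertex has degree 10 (N=21); this is K(7,2), the Kneser graph.
spec(A) ≈ [10.0, 1.0, -4.0] (distinct, 4 d.p.).
ϑ = −N·λ_min/(λ_max−λ_min) = −21·(-4)/(10−(-4)) = 6.
= 6.00000… (decimal).

6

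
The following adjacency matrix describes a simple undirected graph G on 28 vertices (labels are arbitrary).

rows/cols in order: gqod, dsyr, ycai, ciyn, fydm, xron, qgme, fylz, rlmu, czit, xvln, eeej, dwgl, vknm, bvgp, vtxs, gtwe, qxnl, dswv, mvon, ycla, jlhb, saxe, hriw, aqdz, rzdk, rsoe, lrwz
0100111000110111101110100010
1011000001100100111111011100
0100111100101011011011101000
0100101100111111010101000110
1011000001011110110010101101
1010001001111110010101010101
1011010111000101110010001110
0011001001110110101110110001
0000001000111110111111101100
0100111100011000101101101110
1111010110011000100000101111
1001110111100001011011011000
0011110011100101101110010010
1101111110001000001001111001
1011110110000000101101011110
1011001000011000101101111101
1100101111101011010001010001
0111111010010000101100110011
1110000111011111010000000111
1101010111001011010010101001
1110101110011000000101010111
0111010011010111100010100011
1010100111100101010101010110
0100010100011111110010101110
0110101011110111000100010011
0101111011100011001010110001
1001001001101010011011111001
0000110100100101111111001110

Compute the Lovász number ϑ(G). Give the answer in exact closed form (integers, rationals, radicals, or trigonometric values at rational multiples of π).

7

N(vtxs) = {gqod, ycai, ciyn, qgme, eeej, dwgl, gtwe, dswv, mvon, jlhb, saxe, hriw, aqdz, rzdk, lrwz}, |N(vtxs)| = 15.
Vertex gtwe has 15 neighbors: gqod, dsyr, fydm, qgme, fylz, rlmu, czit, xvln, dwgl, bvgp, vtxs, qxnl, jlhb, hriw, lrwz.
N(dsyr) = {gqod, ycai, ciyn, czit, xvln, vknm, gtwe, qxnl, dswv, mvon, ycla, jlhb, hriw, aqdz, rzdk}, |N(dsyr)| = 15.
deg(rzdk) = 15; N(rzdk) = {dsyr, ciyn, fydm, xron, qgme, rlmu, czit, xvln, bvgp, vtxs, dswv, ycla, saxe, hriw, lrwz}.
deg(v) = 15 for all v (|V|=28); this is K(8,2), the Kneser graph.
spec(A) ≈ [15.0, 1.0, -5.0] (distinct, 5 d.p.).
−28·(-5) / ((15)−(-5)) = 7 = ϑ(G).
Numerically 7.0000000.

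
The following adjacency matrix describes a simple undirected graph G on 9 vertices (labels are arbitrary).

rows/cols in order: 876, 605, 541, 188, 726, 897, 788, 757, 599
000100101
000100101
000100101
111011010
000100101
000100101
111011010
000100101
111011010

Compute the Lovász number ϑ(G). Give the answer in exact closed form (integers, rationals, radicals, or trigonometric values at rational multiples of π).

deg(599) = 6; N(599) = {876, 605, 541, 726, 897, 757}.
N(605) = {188, 788, 599}, |N(605)| = 3.
Vertex 541 has 3 neighbors: 188, 788, 599.
Vertex 897 has 3 neighbors: 188, 788, 599.
G = K_{6,3}: α = 6 = χ(Ḡ), so ϑ = 6.
Numerically 6.00000.
Sandwich: α(G)=6 ≤ ϑ(G)=6 ≤ χ(Ḡ)=6 (collapsed).

6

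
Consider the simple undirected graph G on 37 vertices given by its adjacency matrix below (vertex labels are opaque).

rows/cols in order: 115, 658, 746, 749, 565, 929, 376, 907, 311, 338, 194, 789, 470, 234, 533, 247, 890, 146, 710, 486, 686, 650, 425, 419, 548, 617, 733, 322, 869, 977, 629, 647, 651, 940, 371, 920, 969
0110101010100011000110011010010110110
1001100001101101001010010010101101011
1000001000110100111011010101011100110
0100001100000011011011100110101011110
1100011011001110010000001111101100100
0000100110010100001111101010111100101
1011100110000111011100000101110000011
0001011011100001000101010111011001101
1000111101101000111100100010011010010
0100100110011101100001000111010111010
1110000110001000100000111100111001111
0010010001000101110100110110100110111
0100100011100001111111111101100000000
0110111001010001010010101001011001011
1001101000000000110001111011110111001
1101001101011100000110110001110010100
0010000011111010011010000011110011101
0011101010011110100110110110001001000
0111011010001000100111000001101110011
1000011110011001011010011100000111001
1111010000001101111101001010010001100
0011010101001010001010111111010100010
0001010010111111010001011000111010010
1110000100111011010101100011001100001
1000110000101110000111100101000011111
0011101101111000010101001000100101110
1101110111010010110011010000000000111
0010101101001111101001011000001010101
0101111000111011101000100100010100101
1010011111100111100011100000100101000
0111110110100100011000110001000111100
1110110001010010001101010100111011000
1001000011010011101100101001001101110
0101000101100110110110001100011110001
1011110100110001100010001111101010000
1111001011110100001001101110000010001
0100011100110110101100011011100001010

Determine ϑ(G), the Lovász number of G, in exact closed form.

sqrt(37)

Vertex 617 has 18 neighbors: 746, 749, 565, 376, 907, 338, 194, 789, 470, 146, 486, 650, 548, 869, 647, 940, 371, 920.
N(629) = {658, 746, 749, 565, 929, 907, 311, 194, 234, 146, 710, 425, 419, 322, 647, 651, 940, 371}, |N(629)| = 18.
Vertex 746 has 18 neighbors: 115, 376, 194, 789, 234, 890, 146, 710, 686, 650, 419, 617, 322, 977, 629, 647, 371, 920.
Vertex 940 has 18 neighbors: 658, 749, 907, 338, 194, 234, 533, 890, 146, 486, 686, 548, 617, 977, 629, 647, 651, 969.
18-regular, N=37; Paley(37): SR with (k,λ,μ)=(18,8,9).
Distinct eigenvalues (to 5 d.p.): [18.0, 2.54138, -3.54138].
Lovász (edge-transitive): ϑ = −37·(-sqrt(37)/2 - 1/2)/((18)−(-sqrt(37)/2 - 1/2)) = sqrt(37).
= 6.082762530… (decimal).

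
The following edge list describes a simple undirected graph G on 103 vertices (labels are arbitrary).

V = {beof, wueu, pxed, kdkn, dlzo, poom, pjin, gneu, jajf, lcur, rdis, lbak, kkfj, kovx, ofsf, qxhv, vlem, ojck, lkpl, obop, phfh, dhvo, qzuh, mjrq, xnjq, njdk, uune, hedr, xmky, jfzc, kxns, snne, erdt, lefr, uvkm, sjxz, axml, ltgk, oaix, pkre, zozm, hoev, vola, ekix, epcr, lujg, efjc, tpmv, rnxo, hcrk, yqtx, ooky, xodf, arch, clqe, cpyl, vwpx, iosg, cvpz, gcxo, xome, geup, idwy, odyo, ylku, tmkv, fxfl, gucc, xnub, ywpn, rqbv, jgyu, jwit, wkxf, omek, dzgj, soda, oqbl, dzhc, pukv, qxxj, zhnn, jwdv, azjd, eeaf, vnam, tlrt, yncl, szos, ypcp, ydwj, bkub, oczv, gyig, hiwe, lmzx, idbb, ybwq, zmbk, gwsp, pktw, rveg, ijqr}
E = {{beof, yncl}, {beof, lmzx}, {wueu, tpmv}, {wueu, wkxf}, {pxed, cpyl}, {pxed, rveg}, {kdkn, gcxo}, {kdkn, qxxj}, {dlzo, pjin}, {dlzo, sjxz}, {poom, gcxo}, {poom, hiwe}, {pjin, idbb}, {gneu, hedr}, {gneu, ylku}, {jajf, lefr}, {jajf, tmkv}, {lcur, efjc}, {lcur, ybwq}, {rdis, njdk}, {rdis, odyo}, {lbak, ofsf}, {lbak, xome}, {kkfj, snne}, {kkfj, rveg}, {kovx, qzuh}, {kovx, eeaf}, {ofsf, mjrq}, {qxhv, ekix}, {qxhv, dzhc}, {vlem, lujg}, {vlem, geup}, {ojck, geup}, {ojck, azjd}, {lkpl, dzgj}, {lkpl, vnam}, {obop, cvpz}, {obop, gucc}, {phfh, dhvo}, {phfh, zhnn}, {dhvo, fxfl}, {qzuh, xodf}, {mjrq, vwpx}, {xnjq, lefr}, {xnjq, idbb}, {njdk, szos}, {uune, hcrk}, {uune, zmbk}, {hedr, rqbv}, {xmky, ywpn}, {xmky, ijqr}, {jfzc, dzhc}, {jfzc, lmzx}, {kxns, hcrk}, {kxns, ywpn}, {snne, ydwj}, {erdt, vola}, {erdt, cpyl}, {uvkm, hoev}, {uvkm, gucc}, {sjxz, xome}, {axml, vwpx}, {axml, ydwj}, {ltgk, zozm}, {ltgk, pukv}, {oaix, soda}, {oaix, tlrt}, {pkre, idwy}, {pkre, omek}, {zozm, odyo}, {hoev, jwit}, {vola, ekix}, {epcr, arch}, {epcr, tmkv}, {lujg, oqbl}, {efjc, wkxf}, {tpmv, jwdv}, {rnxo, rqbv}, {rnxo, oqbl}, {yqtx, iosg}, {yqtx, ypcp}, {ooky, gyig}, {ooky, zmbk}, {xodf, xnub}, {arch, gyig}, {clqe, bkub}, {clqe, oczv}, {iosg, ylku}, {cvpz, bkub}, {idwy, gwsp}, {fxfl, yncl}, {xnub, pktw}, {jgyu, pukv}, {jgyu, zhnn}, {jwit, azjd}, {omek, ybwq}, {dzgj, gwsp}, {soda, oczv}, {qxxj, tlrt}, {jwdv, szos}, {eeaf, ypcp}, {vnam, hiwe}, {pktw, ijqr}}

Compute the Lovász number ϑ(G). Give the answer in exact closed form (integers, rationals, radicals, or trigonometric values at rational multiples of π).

deg(lmzx) = 2; N(lmzx) = {beof, jfzc}.
N(pjin) = {dlzo, idbb}, |N(pjin)| = 2.
deg(bkub) = 2; N(bkub) = {clqe, cvpz}.
Vertex dlzo has 2 neighbors: pjin, sjxz.
Regular of degree 2 on 103 vertices: connected 2-regular on 103 ⇒ C_{103}.
A has 52 distinct eigenvalues ≈ [2.0, 1.99628, 1.98513, 1.9666, 1.94076, 1.90769, 1.86752, 1.82041, 1.76653, 1.70608, 1.63928, 1.56638, 1.48765, 1.40339, 1.31391, 1.21954, 1.12063, 1.01756, 0.9107, 0.80045, 0.68722, 0.57144, 0.45353, 0.33394, 0.2131, 0.09147, -0.0305, -0.15236, -0.27365, -0.39392, -0.51273, -0.62963, -0.74418, -0.85597, -0.96458, -1.06959, -1.17063, -1.26731, -1.35928, -1.44619, -1.52772, -1.60357, -1.67345, -1.73711, -1.79431, -1.84483, -1.88849, -1.92512, -1.95459, -1.97679, -1.99163, -1.99907].
λ_max=2, λ_min=-2*cos(pi/103); ϑ = −103·λ_min/(λ_max−λ_min) = 103*cos(pi/103)/(cos(pi/103) + 1).
ϑ(G) ≈ 51.488020.
α=51, χ(Ḡ)=52; ϑ=103*cos(pi/103)/(cos(pi/103) + 1) lies between (both strict).

103*cos(pi/103)/(cos(pi/103) + 1)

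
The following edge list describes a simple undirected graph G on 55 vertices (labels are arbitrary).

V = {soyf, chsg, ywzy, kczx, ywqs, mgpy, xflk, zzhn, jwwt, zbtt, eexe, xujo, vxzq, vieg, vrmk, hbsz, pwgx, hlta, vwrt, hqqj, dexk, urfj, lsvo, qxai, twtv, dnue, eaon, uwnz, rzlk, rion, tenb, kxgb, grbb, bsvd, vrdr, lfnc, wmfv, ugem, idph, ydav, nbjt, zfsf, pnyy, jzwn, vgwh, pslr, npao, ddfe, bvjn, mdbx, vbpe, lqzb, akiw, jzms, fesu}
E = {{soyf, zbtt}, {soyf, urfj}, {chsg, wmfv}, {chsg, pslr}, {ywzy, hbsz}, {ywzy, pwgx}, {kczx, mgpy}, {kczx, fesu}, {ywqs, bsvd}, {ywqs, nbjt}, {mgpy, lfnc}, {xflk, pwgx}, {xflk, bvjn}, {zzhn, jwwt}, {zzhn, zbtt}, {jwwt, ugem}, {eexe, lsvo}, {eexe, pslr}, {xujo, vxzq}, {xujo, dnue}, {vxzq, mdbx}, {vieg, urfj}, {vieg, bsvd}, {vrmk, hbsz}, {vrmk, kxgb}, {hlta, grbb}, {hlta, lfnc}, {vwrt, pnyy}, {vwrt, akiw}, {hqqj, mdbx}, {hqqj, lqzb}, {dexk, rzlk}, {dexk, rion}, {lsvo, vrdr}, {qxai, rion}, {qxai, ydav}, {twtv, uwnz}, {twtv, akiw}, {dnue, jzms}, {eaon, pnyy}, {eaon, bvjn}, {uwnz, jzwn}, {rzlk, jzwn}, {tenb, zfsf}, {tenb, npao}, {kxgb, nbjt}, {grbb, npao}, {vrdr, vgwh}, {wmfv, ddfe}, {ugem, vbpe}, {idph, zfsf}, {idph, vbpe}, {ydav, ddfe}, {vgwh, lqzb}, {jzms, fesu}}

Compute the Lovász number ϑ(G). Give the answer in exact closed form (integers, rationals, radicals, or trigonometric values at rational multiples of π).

N(dnue) = {xujo, jzms}, |N(dnue)| = 2.
deg(idph) = 2; N(idph) = {zfsf, vbpe}.
deg(dexk) = 2; N(dexk) = {rzlk, rion}.
N(jzms) = {dnue, fesu}, |N(jzms)| = 2.
55-vertex 2-regular graph: this is C_{55}, the 55-cycle.
Distinct eigenvalues (to 3 d.p.): [2.0, 1.987, 1.948, 1.884, 1.795, 1.683, 1.548, 1.394, 1.221, 1.033, 0.831, 0.618, 0.397, 0.171, -0.057, -0.285, -0.508, -0.726, -0.933, -1.129, -1.31, -1.473, -1.618, -1.741, -1.842, -1.919, -1.971, -1.997].
λ_max=2, λ_min=-2*cos(pi/55); ϑ = −55·λ_min/(λ_max−λ_min) = 55*cos(pi/55)/(cos(pi/55) + 1).
ϑ(G) ≈ 27.47756.
Sandwich: α(G)=27 ≤ ϑ(G)=55*cos(pi/55)/(cos(pi/55) + 1) ≤ χ(Ḡ)=28 (both strict).

55*cos(pi/55)/(cos(pi/55) + 1)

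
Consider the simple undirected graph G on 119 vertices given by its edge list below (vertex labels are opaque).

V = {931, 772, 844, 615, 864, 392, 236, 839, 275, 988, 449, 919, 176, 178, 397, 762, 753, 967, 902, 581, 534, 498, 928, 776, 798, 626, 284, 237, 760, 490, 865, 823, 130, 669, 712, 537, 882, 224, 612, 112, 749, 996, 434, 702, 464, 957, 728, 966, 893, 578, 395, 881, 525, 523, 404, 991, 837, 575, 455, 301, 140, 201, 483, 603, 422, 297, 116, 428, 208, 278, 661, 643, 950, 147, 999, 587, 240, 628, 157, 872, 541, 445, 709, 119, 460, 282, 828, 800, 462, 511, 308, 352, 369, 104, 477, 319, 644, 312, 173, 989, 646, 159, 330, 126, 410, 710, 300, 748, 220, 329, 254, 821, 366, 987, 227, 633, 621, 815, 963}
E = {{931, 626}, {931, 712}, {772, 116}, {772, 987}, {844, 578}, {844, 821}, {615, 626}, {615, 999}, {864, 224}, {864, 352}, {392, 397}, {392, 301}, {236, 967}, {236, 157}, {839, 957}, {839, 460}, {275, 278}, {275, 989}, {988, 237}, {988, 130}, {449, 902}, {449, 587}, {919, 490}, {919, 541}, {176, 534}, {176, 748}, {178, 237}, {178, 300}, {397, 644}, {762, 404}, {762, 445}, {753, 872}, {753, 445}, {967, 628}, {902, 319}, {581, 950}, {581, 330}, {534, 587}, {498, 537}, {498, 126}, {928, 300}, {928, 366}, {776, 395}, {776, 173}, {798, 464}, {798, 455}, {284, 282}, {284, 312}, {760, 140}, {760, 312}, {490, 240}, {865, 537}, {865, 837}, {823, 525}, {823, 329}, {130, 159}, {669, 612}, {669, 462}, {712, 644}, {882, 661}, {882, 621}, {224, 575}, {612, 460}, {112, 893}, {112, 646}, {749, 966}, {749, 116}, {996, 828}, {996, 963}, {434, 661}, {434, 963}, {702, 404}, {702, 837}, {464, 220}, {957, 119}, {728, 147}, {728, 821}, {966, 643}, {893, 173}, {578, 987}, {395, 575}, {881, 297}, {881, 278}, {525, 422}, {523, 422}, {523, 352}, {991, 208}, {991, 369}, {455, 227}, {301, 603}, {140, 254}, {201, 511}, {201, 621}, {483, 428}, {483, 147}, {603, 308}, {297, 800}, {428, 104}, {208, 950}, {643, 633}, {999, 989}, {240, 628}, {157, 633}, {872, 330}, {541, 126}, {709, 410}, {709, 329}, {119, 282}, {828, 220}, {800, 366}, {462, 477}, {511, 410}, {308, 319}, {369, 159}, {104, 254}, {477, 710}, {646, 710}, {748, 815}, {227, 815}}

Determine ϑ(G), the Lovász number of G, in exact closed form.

deg(104) = 2; N(104) = {428, 254}.
Vertex 428 has 2 neighbors: 483, 104.
N(126) = {498, 541}, |N(126)| = 2.
deg(236) = 2; N(236) = {967, 157}.
Regular of degree 2 on 119 vertices: this is C_{119}, the 119-cycle.
The 60 distinct eigenvalues: [2.0, 1.997, 1.989, 1.975, 1.956, 1.931, 1.9, 1.865, 1.824, 1.778, 1.728, 1.672, 1.612, 1.547, 1.478, 1.405, 1.328, 1.247, 1.163, 1.075, 0.985, 0.891, 0.796, 0.698, 0.598, 0.496, 0.393, 0.289, 0.185, 0.079, -0.026, -0.132, -0.237, -0.342, -0.445, -0.547, -0.648, -0.747, -0.844, -0.938, -1.03, -1.119, -1.205, -1.288, -1.367, -1.442, -1.513, -1.58, -1.642, -1.7, -1.754, -1.802, -1.845, -1.883, -1.916, -1.944, -1.966, -1.983, -1.994, -1.999].
With N=119: ϑ(G) = 119·(-(-1)*2*cos(pi/119))/(2−(-2*cos(pi/119))) = 119*cos(pi/119)/(cos(pi/119) + 1).
= 59.48963156… (decimal).
Lovász sandwich 59 ≤ 119*cos(pi/119)/(cos(pi/119) + 1) ≤ 60: both strict.

119*cos(pi/119)/(cos(pi/119) + 1)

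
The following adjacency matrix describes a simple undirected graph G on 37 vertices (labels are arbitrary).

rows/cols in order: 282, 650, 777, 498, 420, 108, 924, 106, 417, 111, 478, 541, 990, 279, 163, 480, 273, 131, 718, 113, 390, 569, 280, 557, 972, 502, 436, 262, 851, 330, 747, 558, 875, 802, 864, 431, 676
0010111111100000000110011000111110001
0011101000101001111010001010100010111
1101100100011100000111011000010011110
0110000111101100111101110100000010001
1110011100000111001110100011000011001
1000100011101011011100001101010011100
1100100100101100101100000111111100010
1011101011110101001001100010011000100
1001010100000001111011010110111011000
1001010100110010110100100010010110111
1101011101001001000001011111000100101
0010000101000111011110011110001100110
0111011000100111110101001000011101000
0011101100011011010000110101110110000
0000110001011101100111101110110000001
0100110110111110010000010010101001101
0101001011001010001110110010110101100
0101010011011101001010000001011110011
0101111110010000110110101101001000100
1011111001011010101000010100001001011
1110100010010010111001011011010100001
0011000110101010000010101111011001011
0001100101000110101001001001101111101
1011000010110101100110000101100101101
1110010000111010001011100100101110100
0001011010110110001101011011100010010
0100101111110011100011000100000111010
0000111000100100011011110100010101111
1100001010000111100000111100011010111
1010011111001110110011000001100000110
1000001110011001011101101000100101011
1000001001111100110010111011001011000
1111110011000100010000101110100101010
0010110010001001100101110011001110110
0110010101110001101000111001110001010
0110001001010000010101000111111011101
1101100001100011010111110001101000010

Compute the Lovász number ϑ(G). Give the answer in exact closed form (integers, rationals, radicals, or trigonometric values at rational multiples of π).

Vertex 875 has 18 neighbors: 282, 650, 777, 498, 420, 108, 417, 111, 279, 131, 280, 972, 502, 436, 851, 558, 802, 431.
Vertex 111 has 18 neighbors: 282, 498, 108, 106, 478, 541, 163, 273, 131, 113, 280, 436, 330, 558, 875, 864, 431, 676.
deg(650) = 18; N(650) = {777, 498, 420, 924, 478, 990, 480, 273, 131, 718, 390, 972, 436, 851, 875, 864, 431, 676}.
Vertex 273 has 18 neighbors: 650, 498, 924, 417, 111, 990, 163, 718, 113, 390, 280, 557, 436, 851, 330, 558, 802, 864.
deg(v) = 18 for all v (|V|=37); Paley(37): SR with (k,λ,μ)=(18,8,9).
The 3 distinct eigenvalues: [18.0, 2.541381, -3.541381].
ϑ = −N·λ_min/(λ_max−λ_min) = −37·(-sqrt(37)/2 - 1/2)/(18−(-sqrt(37)/2 - 1/2)) = sqrt(37).
ϑ(G) ≈ 6.0828.

sqrt(37)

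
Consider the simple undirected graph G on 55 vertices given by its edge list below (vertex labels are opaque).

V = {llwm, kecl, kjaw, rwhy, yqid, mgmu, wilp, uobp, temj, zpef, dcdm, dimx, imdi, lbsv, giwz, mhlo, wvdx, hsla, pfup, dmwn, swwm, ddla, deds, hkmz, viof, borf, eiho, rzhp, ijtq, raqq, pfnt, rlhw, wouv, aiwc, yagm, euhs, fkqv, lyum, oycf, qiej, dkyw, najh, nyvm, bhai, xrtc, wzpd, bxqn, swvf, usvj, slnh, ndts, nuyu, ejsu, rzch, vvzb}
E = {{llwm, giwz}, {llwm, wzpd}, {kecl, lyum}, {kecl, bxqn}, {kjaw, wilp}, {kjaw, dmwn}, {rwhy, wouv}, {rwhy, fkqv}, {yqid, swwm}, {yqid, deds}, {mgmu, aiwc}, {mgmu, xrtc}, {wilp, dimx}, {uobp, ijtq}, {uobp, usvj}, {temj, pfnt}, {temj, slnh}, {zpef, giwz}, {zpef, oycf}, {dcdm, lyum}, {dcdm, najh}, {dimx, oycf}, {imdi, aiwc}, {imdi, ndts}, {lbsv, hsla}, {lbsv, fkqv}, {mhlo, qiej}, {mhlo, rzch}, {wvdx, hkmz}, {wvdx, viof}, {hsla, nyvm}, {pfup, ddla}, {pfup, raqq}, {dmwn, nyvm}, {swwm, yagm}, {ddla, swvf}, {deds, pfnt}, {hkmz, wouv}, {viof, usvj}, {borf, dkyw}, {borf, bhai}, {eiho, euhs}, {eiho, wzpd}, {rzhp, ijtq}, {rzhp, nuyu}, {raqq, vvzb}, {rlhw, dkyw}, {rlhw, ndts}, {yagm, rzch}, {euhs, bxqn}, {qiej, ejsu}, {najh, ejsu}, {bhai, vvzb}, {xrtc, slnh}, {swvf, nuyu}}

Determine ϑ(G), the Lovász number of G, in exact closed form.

55*cos(pi/55)/(cos(pi/55) + 1)

N(wvdx) = {hkmz, viof}, |N(wvdx)| = 2.
Vertex rlhw has 2 neighbors: dkyw, ndts.
deg(hkmz) = 2; N(hkmz) = {wvdx, wouv}.
deg(usvj) = 2; N(usvj) = {uobp, viof}.
G on 55 vertices is 2-regular; a single 55-cycle (edge-transitive).
A has 28 distinct eigenvalues ≈ [2.0, 1.98696, 1.94802, 1.88369, 1.7948, 1.68251, 1.54828, 1.39388, 1.2213, 1.03279, 0.83083, 0.61803, 0.39718, 0.17115, -0.05711, -0.28463, -0.50844, -0.72562, -0.93333, -1.12889, -1.30972, -1.47348, -1.61803, -1.74149, -1.84225, -1.91899, -1.97071, -1.99674].
ϑ = −N·λ_min/(λ_max−λ_min) = −55·(-2*cos(pi/55))/(2−(-2*cos(pi/55))) = 55*cos(pi/55)/(cos(pi/55) + 1).
≈ 27.477557 (to 6 d.p.).
α=27, χ(Ḡ)=28; ϑ=55*cos(pi/55)/(cos(pi/55) + 1) lies between (both strict).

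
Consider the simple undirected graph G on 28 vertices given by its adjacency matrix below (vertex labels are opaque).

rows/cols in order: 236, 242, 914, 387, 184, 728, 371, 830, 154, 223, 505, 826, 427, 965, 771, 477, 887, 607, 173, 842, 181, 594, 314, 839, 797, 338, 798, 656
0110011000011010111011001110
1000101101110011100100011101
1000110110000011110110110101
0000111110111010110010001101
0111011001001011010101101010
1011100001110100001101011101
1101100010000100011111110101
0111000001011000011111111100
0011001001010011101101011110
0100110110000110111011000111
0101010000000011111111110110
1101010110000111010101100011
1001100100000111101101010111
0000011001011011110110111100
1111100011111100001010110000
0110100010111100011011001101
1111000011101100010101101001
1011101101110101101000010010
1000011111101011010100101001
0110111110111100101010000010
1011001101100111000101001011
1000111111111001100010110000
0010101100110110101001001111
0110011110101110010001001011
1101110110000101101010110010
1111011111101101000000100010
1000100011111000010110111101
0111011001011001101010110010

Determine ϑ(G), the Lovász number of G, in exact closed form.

Vertex 798 has 15 neighbors: 236, 184, 154, 223, 505, 826, 427, 607, 842, 181, 314, 839, 797, 338, 656.
Vertex 223 has 15 neighbors: 242, 184, 728, 830, 154, 965, 771, 887, 607, 173, 181, 594, 338, 798, 656.
deg(427) = 15; N(427) = {236, 387, 184, 830, 965, 771, 477, 887, 173, 842, 594, 839, 338, 798, 656}.
N(184) = {242, 914, 387, 728, 371, 223, 427, 771, 477, 607, 842, 594, 314, 797, 798}, |N(184)| = 15.
deg(v) = 15 for all v (|V|=28); this is K(8,2), the Kneser graph.
The 3 distinct eigenvalues: [15.0, 1.0, -5.0].
With N=28: ϑ(G) = 28·(-1*(-5))/(15−(-5)) = 7.
≈ 7.000000 (to 6 d.p.).

7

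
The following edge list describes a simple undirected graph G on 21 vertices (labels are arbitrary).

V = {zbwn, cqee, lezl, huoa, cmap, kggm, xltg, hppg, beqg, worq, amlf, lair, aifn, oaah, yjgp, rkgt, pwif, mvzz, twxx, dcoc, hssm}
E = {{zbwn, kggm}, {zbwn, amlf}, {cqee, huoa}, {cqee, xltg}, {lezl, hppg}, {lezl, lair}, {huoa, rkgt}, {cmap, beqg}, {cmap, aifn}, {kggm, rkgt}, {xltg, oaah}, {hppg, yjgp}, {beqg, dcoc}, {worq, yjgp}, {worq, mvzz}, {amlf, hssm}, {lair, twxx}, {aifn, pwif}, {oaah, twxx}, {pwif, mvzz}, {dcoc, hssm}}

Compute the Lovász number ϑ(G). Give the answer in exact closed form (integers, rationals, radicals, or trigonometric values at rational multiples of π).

Vertex rkgt has 2 neighbors: huoa, kggm.
Vertex zbwn has 2 neighbors: kggm, amlf.
N(worq) = {yjgp, mvzz}, |N(worq)| = 2.
Vertex aifn has 2 neighbors: cmap, pwif.
2-regular, N=21; this is C_{21}, the 21-cycle.
The 11 distinct eigenvalues: [2.0, 1.911146, 1.652478, 1.24698, 0.730682, 0.14946, -0.445042, -1.0, -1.466104, -1.801938, -1.977662].
Lovász (edge-transitive): ϑ = −21·(-2*cos(pi/21))/((2)−(-2*cos(pi/21))) = 21*cos(pi/21)/(cos(pi/21) + 1).
ϑ(G) ≈ 10.4410325.
α=10, χ(Ḡ)=11; ϑ=21*cos(pi/21)/(cos(pi/21) + 1) lies between (both strict).

21*cos(pi/21)/(cos(pi/21) + 1)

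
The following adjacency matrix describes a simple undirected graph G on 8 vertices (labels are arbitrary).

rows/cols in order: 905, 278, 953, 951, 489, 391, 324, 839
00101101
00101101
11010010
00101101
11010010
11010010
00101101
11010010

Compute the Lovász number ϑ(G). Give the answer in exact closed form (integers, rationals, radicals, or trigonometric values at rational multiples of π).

Vertex 324 has 4 neighbors: 953, 489, 391, 839.
N(489) = {905, 278, 951, 324}, |N(489)| = 4.
deg(951) = 4; N(951) = {953, 489, 391, 839}.
N(839) = {905, 278, 951, 324}, |N(839)| = 4.
K_{4,4} (perfect); ϑ(G) = α(G) = max{4,4} = 4.
= 4.000000… (decimal).
α=4, χ(Ḡ)=4; ϑ=4 lies between (collapsed).

4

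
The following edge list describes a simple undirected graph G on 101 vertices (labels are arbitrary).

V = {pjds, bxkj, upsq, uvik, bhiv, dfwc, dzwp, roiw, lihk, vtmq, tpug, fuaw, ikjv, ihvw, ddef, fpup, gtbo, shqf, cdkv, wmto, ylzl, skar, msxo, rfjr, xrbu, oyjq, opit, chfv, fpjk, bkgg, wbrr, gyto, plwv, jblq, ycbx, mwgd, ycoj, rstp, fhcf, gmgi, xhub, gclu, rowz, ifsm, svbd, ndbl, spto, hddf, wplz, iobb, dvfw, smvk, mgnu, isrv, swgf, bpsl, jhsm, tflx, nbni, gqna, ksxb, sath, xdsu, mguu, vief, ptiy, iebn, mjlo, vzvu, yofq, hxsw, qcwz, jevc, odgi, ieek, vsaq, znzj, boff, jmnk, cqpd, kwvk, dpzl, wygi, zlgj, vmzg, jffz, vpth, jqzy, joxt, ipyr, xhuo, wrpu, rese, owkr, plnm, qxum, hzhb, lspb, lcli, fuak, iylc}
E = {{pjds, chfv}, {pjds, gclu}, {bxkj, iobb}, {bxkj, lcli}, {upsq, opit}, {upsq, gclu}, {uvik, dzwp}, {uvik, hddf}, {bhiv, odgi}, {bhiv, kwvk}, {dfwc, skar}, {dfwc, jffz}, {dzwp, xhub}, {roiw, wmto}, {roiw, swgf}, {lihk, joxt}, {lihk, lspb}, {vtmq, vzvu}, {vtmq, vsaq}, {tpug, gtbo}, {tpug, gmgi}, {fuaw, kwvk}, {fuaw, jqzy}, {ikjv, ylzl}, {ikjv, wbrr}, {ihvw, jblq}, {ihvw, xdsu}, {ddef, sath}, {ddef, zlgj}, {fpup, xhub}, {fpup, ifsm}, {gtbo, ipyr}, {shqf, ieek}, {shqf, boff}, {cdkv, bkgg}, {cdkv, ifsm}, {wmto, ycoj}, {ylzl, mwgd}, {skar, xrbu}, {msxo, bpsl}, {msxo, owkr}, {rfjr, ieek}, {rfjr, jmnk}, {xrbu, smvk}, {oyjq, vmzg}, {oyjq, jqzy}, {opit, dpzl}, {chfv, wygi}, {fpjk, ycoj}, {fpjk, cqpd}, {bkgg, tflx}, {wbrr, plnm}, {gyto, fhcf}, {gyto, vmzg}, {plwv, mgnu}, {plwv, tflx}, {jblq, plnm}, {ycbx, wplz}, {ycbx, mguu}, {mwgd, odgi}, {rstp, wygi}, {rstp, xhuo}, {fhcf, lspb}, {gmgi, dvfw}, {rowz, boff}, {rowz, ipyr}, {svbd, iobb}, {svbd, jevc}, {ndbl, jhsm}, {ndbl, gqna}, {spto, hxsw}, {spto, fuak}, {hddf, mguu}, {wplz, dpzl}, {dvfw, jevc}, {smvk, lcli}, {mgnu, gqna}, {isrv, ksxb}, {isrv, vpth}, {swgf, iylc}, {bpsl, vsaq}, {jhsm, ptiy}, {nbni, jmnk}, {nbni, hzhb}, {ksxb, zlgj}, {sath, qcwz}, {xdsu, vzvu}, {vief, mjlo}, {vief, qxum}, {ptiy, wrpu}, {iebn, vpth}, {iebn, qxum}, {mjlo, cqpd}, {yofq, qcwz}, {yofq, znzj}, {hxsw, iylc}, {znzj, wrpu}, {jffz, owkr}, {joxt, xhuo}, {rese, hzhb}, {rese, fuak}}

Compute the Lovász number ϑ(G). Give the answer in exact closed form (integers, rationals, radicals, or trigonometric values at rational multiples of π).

101*cos(pi/101)/(cos(pi/101) + 1)

Vertex ifsm has 2 neighbors: fpup, cdkv.
deg(cqpd) = 2; N(cqpd) = {fpjk, mjlo}.
deg(sath) = 2; N(sath) = {ddef, qcwz}.
Vertex tpug has 2 neighbors: gtbo, gmgi.
deg(v) = 2 for all v (|V|=101); this is C_{101}, the 101-cycle.
The 51 distinct eigenvalues: [2.0, 1.996131, 1.98454, 1.96527, 1.938398, 1.904026, 1.862288, 1.813345, 1.757387, 1.694629, 1.625316, 1.549714, 1.468117, 1.38084, 1.288221, 1.190618, 1.088408, 0.981988, 0.871769, 0.758177, 0.641652, 0.522644, 0.401614, 0.279031, 0.155368, 0.031104, -0.093281, -0.217304, -0.340487, -0.462353, -0.582429, -0.700253, -0.815367, -0.927327, -1.035699, -1.140065, -1.240019, -1.335176, -1.425168, -1.509646, -1.588283, -1.660776, -1.726843, -1.78623, -1.838706, -1.884069, -1.922142, -1.952779, -1.975861, -1.991299, -1.999033].
Lovász (edge-transitive): ϑ = −101·(-2*cos(pi/101))/((2)−(-2*cos(pi/101))) = 101*cos(pi/101)/(cos(pi/101) + 1).
≈ 50.48778 (to 5 d.p.).
α=50, χ(Ḡ)=51; ϑ=101*cos(pi/101)/(cos(pi/101) + 1) lies between (both strict).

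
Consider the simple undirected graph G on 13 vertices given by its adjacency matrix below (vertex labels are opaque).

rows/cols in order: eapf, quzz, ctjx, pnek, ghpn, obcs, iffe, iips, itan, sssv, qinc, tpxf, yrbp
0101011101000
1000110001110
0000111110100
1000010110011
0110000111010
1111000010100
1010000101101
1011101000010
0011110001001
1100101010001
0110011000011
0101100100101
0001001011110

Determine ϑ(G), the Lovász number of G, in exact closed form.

N(iffe) = {eapf, ctjx, iips, sssv, qinc, yrbp}, |N(iffe)| = 6.
N(iips) = {eapf, ctjx, pnek, ghpn, iffe, tpxf}, |N(iips)| = 6.
Vertex ctjx has 6 neighbors: ghpn, obcs, iffe, iips, itan, qinc.
Vertex yrbp has 6 neighbors: pnek, iffe, itan, sssv, qinc, tpxf.
G on 13 vertices is 6-regular; SR(13,6,2,3) — a Paley graph.
The 3 distinct eigenvalues: [6.0, 1.3028, -2.3028].
With N=13: ϑ(G) = 13·(-(-sqrt(13)/2 - 1/2))/(6−(-sqrt(13)/2 - 1/2)) = sqrt(13).
= 3.60555128… (decimal).

sqrt(13)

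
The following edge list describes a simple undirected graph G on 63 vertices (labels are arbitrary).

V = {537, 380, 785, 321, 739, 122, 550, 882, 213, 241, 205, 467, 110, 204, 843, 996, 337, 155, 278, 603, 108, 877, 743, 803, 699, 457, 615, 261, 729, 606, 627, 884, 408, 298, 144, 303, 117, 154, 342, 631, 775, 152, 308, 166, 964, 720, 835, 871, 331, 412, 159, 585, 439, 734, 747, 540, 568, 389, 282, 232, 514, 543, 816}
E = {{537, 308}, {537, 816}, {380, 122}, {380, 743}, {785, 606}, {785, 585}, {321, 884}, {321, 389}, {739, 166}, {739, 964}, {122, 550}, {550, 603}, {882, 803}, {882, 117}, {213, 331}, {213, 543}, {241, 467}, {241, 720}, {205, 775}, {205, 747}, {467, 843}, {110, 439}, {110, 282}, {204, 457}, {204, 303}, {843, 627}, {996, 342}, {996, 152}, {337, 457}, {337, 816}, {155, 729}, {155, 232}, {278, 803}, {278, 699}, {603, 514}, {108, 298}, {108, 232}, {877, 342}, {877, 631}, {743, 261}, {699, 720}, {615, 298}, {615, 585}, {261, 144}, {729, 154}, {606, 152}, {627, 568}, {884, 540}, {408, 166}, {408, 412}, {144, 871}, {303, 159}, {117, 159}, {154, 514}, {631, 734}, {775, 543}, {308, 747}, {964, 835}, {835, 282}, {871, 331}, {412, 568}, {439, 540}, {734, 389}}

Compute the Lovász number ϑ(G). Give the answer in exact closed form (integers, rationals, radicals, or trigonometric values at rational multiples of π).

63*cos(pi/63)/(cos(pi/63) + 1)

N(457) = {204, 337}, |N(457)| = 2.
N(144) = {261, 871}, |N(144)| = 2.
Vertex 321 has 2 neighbors: 884, 389.
N(606) = {785, 152}, |N(606)| = 2.
Every vertex has degree 2 (N=63); a single 63-cycle (edge-transitive).
spec(A) ≈ [2.0, 1.99, 1.96, 1.911, 1.843, 1.756, 1.652, 1.532, 1.396, 1.247, 1.085, 0.912, 0.731, 0.542, 0.347, 0.149, -0.05, -0.249, -0.445, -0.637, -0.823, -1.0, -1.167, -1.323, -1.466, -1.594, -1.707, -1.802, -1.879, -1.938, -1.978, -1.998] (distinct, 3 d.p.).
Lovász: ϑ = −63(-2*cos(pi/63))/(2+-(-1)*2*cos(pi/63)) = 63*cos(pi/63)/(cos(pi/63) + 1).
≈ 31.480409 (to 6 d.p.).
α=31, χ(Ḡ)=32; ϑ=63*cos(pi/63)/(cos(pi/63) + 1) lies between (both strict).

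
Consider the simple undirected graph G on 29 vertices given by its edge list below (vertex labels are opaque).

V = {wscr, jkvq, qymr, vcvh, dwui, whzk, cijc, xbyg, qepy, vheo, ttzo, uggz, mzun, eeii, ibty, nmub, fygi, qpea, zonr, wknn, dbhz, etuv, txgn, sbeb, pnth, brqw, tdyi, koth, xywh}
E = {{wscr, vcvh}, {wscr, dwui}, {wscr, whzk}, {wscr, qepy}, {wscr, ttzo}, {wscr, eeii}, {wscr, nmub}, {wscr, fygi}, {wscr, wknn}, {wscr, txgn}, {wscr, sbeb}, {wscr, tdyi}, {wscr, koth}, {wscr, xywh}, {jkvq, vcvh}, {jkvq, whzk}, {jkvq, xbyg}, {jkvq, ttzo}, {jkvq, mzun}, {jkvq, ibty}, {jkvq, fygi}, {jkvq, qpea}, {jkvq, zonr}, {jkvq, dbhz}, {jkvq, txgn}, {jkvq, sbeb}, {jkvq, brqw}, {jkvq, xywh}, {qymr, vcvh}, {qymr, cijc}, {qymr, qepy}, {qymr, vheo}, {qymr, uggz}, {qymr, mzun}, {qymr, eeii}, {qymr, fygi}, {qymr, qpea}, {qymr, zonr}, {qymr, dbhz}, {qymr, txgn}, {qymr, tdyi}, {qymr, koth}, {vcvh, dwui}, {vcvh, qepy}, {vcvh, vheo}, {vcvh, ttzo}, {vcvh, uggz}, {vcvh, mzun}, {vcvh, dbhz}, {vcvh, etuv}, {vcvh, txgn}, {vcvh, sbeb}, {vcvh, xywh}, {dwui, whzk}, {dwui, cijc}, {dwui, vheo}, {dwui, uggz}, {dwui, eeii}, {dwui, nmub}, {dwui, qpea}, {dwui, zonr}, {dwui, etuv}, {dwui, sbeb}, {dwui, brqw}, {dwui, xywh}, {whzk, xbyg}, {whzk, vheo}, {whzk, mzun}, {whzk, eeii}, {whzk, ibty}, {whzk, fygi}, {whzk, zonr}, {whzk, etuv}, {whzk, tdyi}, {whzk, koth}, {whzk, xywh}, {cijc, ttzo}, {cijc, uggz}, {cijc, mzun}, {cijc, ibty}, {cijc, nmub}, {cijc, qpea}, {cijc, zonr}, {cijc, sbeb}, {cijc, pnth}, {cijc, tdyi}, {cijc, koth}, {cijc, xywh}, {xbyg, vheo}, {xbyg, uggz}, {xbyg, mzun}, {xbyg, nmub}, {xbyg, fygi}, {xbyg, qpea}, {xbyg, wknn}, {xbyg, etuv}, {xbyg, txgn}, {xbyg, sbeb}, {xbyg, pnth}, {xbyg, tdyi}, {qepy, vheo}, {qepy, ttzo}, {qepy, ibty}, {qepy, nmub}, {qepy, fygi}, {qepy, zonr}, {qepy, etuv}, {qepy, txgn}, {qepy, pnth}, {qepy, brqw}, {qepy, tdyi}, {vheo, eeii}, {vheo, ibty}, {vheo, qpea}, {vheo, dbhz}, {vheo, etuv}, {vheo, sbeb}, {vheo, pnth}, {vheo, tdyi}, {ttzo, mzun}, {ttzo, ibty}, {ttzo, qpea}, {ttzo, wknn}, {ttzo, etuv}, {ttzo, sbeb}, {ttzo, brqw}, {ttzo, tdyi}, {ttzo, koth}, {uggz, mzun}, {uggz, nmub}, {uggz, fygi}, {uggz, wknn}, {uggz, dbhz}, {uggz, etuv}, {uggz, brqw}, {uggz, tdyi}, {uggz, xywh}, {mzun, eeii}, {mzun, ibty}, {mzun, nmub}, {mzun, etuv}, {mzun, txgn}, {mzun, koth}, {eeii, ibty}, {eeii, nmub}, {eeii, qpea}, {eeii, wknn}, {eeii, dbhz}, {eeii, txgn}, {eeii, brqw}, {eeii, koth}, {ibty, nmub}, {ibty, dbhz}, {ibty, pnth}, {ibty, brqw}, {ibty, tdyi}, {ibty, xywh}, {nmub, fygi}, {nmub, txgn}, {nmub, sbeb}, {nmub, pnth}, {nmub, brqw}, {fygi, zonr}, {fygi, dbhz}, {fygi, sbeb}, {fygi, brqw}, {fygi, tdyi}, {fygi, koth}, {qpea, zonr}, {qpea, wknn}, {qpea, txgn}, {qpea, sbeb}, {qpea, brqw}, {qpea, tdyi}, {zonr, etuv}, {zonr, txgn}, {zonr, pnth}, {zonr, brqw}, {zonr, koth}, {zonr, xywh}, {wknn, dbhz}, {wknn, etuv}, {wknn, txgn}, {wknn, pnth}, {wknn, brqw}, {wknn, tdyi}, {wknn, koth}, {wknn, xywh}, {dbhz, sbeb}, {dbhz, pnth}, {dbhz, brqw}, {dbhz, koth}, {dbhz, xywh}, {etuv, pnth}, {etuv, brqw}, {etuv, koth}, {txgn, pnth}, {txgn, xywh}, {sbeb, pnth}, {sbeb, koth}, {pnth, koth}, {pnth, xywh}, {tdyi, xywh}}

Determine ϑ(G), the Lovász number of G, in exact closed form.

deg(xywh) = 14; N(xywh) = {wscr, jkvq, vcvh, dwui, whzk, cijc, uggz, ibty, zonr, wknn, dbhz, txgn, pnth, tdyi}.
Vertex dbhz has 14 neighbors: jkvq, qymr, vcvh, vheo, uggz, eeii, ibty, fygi, wknn, sbeb, pnth, brqw, koth, xywh.
Vertex etuv has 14 neighbors: vcvh, dwui, whzk, xbyg, qepy, vheo, ttzo, uggz, mzun, zonr, wknn, pnth, brqw, koth.
Vertex whzk has 14 neighbors: wscr, jkvq, dwui, xbyg, vheo, mzun, eeii, ibty, fygi, zonr, etuv, tdyi, koth, xywh.
29-vertex 14-regular graph: SR(29,14,6,7) — a Paley graph.
Distinct eigenvalues (to 4 d.p.): [14.0, 2.1926, -3.1926].
Lovász: ϑ = −29(-sqrt(29)/2 - 1/2)/(14+-(-sqrt(29)/2 - 1/2)) = sqrt(29).
Numerically 5.3852.

sqrt(29)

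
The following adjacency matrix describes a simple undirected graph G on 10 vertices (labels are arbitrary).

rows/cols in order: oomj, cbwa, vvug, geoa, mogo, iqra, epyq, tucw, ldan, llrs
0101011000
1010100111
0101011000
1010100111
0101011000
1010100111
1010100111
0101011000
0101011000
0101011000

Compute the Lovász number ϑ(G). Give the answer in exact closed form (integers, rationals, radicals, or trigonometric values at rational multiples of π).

6

N(geoa) = {oomj, vvug, mogo, tucw, ldan, llrs}, |N(geoa)| = 6.
deg(oomj) = 4; N(oomj) = {cbwa, geoa, iqra, epyq}.
deg(tucw) = 4; N(tucw) = {cbwa, geoa, iqra, epyq}.
Vertex iqra has 6 neighbors: oomj, vvug, mogo, tucw, ldan, llrs.
Complete multipartite on [6, 4]: sandwich collapses at ϑ=6.
ϑ(G) ≈ 6.00000000.
6 ≤ 6 ≤ 6: collapsed.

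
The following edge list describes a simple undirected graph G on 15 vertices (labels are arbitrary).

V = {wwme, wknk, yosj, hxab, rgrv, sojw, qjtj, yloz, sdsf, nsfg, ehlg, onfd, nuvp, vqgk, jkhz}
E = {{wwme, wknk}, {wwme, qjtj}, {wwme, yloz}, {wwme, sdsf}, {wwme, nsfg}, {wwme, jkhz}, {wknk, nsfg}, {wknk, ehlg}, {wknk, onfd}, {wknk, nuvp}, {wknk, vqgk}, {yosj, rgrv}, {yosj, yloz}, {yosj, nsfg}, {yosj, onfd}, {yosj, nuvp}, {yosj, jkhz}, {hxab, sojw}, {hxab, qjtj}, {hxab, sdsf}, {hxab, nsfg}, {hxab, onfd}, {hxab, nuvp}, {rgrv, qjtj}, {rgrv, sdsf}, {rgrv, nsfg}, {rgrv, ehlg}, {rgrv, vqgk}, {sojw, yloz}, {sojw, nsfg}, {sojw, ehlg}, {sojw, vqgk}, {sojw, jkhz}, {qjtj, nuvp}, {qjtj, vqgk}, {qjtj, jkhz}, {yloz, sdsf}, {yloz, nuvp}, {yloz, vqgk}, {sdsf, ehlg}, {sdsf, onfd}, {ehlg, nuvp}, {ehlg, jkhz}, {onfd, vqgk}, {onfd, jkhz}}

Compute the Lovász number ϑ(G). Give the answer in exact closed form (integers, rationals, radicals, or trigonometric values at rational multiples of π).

N(qjtj) = {wwme, hxab, rgrv, nuvp, vqgk, jkhz}, |N(qjtj)| = 6.
N(onfd) = {wknk, yosj, hxab, sdsf, vqgk, jkhz}, |N(onfd)| = 6.
deg(nsfg) = 6; N(nsfg) = {wwme, wknk, yosj, hxab, rgrv, sojw}.
N(hxab) = {sojw, qjtj, sdsf, nsfg, onfd, nuvp}, |N(hxab)| = 6.
deg(v) = 6 for all v (|V|=15); Kneser-type, 2-subsets of [6].
Distinct eigenvalues (to 4 d.p.): [6.0, 1.0, -3.0].
−15·(-3) / ((6)−(-3)) = 5 = ϑ(G).
ϑ(G) ≈ 5.0000000.

5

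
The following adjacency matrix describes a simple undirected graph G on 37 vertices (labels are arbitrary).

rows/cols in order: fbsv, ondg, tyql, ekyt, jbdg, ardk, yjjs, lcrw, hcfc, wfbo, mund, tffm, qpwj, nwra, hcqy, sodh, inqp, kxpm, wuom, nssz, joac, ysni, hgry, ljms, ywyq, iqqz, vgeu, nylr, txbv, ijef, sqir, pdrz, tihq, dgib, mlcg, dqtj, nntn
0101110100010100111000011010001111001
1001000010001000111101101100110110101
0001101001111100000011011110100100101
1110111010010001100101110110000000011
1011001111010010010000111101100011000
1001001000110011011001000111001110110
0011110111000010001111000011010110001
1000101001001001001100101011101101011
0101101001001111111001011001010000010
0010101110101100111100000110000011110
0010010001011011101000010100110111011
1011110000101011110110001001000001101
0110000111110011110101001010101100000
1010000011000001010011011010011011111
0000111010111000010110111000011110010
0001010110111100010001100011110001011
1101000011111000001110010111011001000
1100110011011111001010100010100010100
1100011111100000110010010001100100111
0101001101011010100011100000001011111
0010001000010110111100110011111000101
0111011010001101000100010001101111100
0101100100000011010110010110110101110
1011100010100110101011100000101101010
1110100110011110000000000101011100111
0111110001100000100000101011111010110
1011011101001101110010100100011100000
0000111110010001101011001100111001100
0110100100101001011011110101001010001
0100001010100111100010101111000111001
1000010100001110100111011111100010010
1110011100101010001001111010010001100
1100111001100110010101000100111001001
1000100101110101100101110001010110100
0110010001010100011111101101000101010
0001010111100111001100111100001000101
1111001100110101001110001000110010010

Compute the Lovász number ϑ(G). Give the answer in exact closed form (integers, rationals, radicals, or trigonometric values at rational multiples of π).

deg(iqqz) = 18; N(iqqz) = {ondg, tyql, ekyt, jbdg, ardk, wfbo, mund, inqp, hgry, ywyq, vgeu, nylr, txbv, ijef, sqir, tihq, mlcg, dqtj}.
N(ondg) = {fbsv, ekyt, hcfc, qpwj, inqp, kxpm, wuom, nssz, ysni, hgry, ywyq, iqqz, txbv, ijef, pdrz, tihq, mlcg, nntn}, |N(ondg)| = 18.
deg(ekyt) = 18; N(ekyt) = {fbsv, ondg, tyql, jbdg, ardk, yjjs, hcfc, tffm, sodh, inqp, nssz, ysni, hgry, ljms, iqqz, vgeu, dqtj, nntn}.
Vertex tihq has 18 neighbors: fbsv, ondg, jbdg, ardk, yjjs, wfbo, mund, nwra, hcqy, kxpm, nssz, ysni, iqqz, txbv, ijef, sqir, dgib, nntn.
Regular of degree 18 on 37 vertices: strongly regular (37,18,8,9).
The 3 distinct eigenvalues: [18.0, 2.54138, -3.54138].
Lovász (edge-transitive): ϑ = −37·(-sqrt(37)/2 - 1/2)/((18)−(-sqrt(37)/2 - 1/2)) = sqrt(37).
Numerically 6.082762530.

sqrt(37)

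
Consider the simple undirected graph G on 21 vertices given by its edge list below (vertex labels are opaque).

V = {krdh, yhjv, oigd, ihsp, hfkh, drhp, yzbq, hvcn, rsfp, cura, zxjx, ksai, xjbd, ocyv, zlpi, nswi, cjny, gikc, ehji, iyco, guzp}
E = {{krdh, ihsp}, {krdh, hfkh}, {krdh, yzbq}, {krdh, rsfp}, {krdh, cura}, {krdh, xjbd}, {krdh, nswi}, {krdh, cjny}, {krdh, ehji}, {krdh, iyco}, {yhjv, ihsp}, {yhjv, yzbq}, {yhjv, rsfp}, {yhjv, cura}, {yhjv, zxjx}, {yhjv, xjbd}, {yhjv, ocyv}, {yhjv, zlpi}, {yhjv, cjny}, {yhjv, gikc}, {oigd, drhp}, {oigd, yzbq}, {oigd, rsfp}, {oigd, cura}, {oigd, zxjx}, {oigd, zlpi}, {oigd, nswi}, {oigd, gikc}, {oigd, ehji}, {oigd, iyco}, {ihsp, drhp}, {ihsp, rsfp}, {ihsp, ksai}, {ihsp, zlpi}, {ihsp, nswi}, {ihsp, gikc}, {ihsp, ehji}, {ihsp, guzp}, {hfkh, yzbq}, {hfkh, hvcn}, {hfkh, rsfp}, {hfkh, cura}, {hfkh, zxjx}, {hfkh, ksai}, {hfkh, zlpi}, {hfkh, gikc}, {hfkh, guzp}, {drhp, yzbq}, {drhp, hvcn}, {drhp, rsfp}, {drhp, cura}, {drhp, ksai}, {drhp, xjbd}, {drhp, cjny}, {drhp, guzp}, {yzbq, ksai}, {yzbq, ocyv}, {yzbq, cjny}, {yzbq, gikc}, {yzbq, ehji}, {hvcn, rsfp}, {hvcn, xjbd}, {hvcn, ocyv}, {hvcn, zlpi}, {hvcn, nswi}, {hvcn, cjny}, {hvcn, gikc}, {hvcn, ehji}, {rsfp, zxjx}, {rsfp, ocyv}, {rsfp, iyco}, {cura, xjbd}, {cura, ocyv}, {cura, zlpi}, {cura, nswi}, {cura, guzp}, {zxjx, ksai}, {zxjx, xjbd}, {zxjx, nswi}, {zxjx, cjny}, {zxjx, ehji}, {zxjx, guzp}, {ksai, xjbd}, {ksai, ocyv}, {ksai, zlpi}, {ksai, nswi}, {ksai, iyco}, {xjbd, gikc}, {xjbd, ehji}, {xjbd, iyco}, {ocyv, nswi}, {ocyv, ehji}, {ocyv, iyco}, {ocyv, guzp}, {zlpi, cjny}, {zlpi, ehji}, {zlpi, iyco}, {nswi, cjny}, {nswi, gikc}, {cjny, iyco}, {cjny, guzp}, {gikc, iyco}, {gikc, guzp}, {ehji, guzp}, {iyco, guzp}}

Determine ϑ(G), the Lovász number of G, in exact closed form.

Vertex xjbd has 10 neighbors: krdh, yhjv, drhp, hvcn, cura, zxjx, ksai, gikc, ehji, iyco.
Vertex ihsp has 10 neighbors: krdh, yhjv, drhp, rsfp, ksai, zlpi, nswi, gikc, ehji, guzp.
Vertex ehji has 10 neighbors: krdh, oigd, ihsp, yzbq, hvcn, zxjx, xjbd, ocyv, zlpi, guzp.
deg(gikc) = 10; N(gikc) = {yhjv, oigd, ihsp, hfkh, yzbq, hvcn, xjbd, nswi, iyco, guzp}.
10-regular, N=21; this is K(7,2), the Kneser graph.
A has 3 distinct eigenvalues ≈ [10.0, 1.0, -4.0].
Lovász: ϑ = −21(-4)/(10+-1*(-4)) = 6.
= 6.000000000… (decimal).

6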